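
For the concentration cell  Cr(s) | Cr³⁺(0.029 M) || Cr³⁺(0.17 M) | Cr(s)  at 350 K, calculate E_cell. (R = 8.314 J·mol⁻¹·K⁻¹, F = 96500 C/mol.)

Both half-cells are Cr³⁺/Cr, so E°_cell = 0. The concentrated side is the cathode; the cell reaction moves Cr³⁺ from high to low concentration with n = 3.
Q = [Cr³⁺]_dilute/[Cr³⁺]_conc = 0.029/0.17 = 0.171.
E = 0 − (RT/nF) ln Q = −((8.314×350)/(3×96500))(-1.769) = 0.0178 V.

0.018 V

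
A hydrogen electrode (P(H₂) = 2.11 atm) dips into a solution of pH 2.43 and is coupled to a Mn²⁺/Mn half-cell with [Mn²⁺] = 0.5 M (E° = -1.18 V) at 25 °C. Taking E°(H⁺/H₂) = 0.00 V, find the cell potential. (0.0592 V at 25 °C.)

The hydrogen couple is the cathode, so E°_cell = 1.18 V; n = 2.
[H⁺] = 10^(−2.43) = 0.0037 M, and Q = [Mn²⁺]·P(H₂) / [H⁺]^2 = 7.64 × 10^4.
E = E° − (0.0592/2) log Q = 1.18 − (0.0592/2)(4.883) = 1.035 V.

1.04 V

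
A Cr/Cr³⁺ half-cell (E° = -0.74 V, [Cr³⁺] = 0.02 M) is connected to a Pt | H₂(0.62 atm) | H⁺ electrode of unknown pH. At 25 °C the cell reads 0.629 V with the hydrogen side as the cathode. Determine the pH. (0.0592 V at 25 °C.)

pH = 2.55

E°_cell = 0.74 V and n = 6.
log Q = n(E° − E)/0.0592 = 6×(0.74 − 0.629)/0.0592 = 11.250.
With Q = [Cr³⁺]^2·P(H₂)^3 / [H⁺]^6, solving for [H⁺] gives log[H⁺] = -2.545, so pH = 2.55.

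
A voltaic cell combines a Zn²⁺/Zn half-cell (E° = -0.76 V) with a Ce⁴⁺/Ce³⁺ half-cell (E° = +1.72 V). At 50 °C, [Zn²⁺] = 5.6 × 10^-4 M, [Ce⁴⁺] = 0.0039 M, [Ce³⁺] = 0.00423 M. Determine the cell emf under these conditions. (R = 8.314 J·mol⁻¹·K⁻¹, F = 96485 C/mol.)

2.58 V

The Ce⁴⁺/Ce³⁺ couple has the higher reduction potential and acts as the cathode, so E°_cell = +1.72 − (-0.76) = 2.48 V.
Balancing electrons gives n = 2; the reaction quotient is Q = [Zn²⁺]·[Ce³⁺]^2/[Ce⁴⁺]^2 = 6.59 × 10^-4.
E = E° − (RT/nF) ln Q = 2.48 − (8.314×323)/(2×96485) × (-7.325) = 2.480 + 0.102 = 2.582 V.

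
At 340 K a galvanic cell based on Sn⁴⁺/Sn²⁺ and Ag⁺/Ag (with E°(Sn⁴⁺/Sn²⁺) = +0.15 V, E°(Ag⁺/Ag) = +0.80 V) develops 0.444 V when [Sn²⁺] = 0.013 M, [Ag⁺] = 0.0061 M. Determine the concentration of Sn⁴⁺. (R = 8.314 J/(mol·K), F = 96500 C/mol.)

From the Nernst equation, ln Q = nF(E° − E)/RT = 2×96500×(0.65 − 0.444)/(8.314×340) = 14.065, so Q = 1.28 × 10^6.
With Q = [Sn⁴⁺]/([Sn²⁺]·[Ag⁺]^2) and the known concentrations, [Sn⁴⁺] in the numerator gives [Sn⁴⁺] = 0.62 M.

0.62 M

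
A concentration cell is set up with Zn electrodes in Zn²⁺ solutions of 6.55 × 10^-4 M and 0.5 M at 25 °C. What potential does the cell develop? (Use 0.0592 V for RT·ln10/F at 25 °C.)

Both half-cells are Zn²⁺/Zn, so E°_cell = 0. The concentrated side is the cathode; the cell reaction moves Zn²⁺ from high to low concentration with n = 2.
Q = [Zn²⁺]_dilute/[Zn²⁺]_conc = 6.55 × 10^-4/0.5 = 0.00131.
E = 0 − (0.0592/2) log Q = −(0.0592/2)(-2.883) = 0.0853 V.

0.085 V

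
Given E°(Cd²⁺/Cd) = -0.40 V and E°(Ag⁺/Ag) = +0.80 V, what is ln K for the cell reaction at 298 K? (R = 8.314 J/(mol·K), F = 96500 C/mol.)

E°_cell = +0.80 − (-0.40) = 1.20 V, with n = 2 electrons transferred.
At equilibrium E = 0, so the Nernst equation gives ln K = nFE°/RT = (2)(96500)(1.20)/((8.314)(298)) = 93.48.

ln K = 93.5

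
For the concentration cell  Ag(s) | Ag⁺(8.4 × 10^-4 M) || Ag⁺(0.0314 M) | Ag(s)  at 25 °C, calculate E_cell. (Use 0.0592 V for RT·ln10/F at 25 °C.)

Both half-cells are Ag⁺/Ag, so E°_cell = 0. The concentrated side is the cathode; the cell reaction moves Ag⁺ from high to low concentration with n = 1.
Q = [Ag⁺]_dilute/[Ag⁺]_conc = 8.4 × 10^-4/0.0314 = 0.0268.
E = 0 − (0.0592/1) log Q = −(0.0592/1)(-1.573) = 0.0931 V.

0.093 V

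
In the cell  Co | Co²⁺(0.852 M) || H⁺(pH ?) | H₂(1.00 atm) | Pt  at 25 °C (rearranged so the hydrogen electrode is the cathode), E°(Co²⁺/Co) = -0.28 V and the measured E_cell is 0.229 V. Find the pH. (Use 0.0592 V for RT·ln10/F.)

E°_cell = 0.28 V and n = 2.
log Q = n(E° − E)/0.0592 = 2×(0.28 − 0.229)/0.0592 = 1.723.
With Q = [Co²⁺]·P(H₂) / [H⁺]^2, solving for [H⁺] gives log[H⁺] = -0.896, so pH = 0.90.

pH = 0.90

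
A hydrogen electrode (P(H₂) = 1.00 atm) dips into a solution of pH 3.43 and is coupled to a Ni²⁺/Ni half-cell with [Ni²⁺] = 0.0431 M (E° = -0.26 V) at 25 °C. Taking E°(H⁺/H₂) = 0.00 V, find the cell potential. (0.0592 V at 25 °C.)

0.097 V

The hydrogen couple is the cathode, so E°_cell = 0.26 V; n = 2.
[H⁺] = 10^(−3.43) = 3.7 × 10^-4 M, and Q = [Ni²⁺]·P(H₂) / [H⁺]^2 = 3.12 × 10^5.
E = E° − (0.0592/2) log Q = 0.26 − (0.0592/2)(5.494) = 0.097 V.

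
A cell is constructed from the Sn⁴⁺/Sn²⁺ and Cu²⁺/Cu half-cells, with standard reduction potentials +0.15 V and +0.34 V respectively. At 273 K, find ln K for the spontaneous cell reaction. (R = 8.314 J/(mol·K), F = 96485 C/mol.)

ln K = 16.2

E°_cell = +0.34 − (+0.15) = 0.19 V, with n = 2 electrons transferred.
At equilibrium E = 0, so the Nernst equation gives ln K = nFE°/RT = (2)(96485)(0.19)/((8.314)(273)) = 16.15.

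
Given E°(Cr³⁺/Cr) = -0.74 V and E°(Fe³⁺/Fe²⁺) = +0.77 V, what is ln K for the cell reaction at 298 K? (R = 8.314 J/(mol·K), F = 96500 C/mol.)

E°_cell = +0.77 − (-0.74) = 1.51 V, with n = 3 electrons transferred.
At equilibrium E = 0, so the Nernst equation gives ln K = nFE°/RT = (3)(96500)(1.51)/((8.314)(298)) = 176.44.

ln K = 176.4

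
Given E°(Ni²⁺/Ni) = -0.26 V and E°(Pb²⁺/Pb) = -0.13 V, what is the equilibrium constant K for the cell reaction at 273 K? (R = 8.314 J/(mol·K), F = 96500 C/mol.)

E°_cell = -0.13 − (-0.26) = 0.13 V, with n = 2 electrons transferred.
At equilibrium E = 0, so the Nernst equation gives ln K = nFE°/RT = (2)(96500)(0.13)/((8.314)(273)) = 11.05.
K = e^11.05 = 6.3 × 10^4.

6.3 × 10^4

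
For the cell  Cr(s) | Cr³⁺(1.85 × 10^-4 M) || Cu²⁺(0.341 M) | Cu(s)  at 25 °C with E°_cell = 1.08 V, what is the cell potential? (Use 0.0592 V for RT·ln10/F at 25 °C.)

1.14 V

Balancing electrons gives n = 6; the reaction quotient is Q = [Cr³⁺]^2/[Cu²⁺]^3 = 8.63 × 10^-7.
At 25 °C, E = E° − (0.0592/n) log Q = 1.08 − (0.0592/6)(-6.064) = 1.080 + 0.060 = 1.140 V.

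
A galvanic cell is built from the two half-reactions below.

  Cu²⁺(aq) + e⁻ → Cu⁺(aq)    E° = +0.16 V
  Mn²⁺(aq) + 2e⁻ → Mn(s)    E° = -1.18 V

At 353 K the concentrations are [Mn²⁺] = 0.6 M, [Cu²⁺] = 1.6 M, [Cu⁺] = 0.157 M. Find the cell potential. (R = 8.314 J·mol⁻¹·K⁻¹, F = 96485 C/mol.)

1.42 V

The Cu²⁺/Cu⁺ couple has the higher reduction potential and acts as the cathode, so E°_cell = +0.16 − (-1.18) = 1.34 V.
Balancing electrons gives n = 2; the reaction quotient is Q = [Mn²⁺]·[Cu⁺]^2/[Cu²⁺]^2 = 0.00578.
E = E° − (RT/nF) ln Q = 1.34 − (8.314×353)/(2×96485) × (-5.154) = 1.340 + 0.078 = 1.418 V.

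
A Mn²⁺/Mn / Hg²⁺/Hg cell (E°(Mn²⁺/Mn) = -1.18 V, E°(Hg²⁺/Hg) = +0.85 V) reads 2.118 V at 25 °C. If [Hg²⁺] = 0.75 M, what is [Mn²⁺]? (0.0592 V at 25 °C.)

8 × 10^-4 M

From the Nernst equation, log Q = n(E° − E)/0.0592 = 2(2.03 − 2.118)/0.0592 = -2.973, so Q = 0.00106.
With Q = [Mn²⁺]/[Hg²⁺] and the known concentrations, [Mn²⁺] in the numerator gives [Mn²⁺] = 8 × 10^-4 M.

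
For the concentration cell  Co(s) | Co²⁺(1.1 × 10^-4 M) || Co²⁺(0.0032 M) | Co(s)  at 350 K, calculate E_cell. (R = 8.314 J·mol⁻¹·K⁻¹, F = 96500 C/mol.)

Both half-cells are Co²⁺/Co, so E°_cell = 0. The concentrated side is the cathode; the cell reaction moves Co²⁺ from high to low concentration with n = 2.
Q = [Co²⁺]_dilute/[Co²⁺]_conc = 1.1 × 10^-4/0.0032 = 0.0344.
E = 0 − (RT/nF) ln Q = −((8.314×350)/(2×96500))(-3.370) = 0.0508 V.

0.051 V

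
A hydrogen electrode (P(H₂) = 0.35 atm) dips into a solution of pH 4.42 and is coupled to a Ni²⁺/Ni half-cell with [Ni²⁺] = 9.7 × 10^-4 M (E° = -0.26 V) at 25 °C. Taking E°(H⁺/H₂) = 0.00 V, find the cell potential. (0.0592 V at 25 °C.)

0.10 V

The hydrogen couple is the cathode, so E°_cell = 0.26 V; n = 2.
[H⁺] = 10^(−4.42) = 3.8 × 10^-5 M, and Q = [Ni²⁺]·P(H₂) / [H⁺]^2 = 2.35 × 10^5.
E = E° − (0.0592/2) log Q = 0.26 − (0.0592/2)(5.371) = 0.101 V.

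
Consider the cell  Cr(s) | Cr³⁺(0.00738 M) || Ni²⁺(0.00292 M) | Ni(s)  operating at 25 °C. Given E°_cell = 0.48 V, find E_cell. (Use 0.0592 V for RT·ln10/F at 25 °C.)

0.447 V

Balancing electrons gives n = 6; the reaction quotient is Q = [Cr³⁺]^2/[Ni²⁺]^3 = 2190.
At 25 °C, E = E° − (0.0592/n) log Q = 0.48 − (0.0592/6)(3.340) = 0.480 − 0.033 = 0.447 V.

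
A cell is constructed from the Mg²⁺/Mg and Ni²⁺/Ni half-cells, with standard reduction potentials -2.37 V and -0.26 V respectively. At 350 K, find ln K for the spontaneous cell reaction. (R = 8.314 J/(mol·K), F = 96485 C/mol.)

ln K = 139.9

E°_cell = -0.26 − (-2.37) = 2.11 V, with n = 2 electrons transferred.
At equilibrium E = 0, so the Nernst equation gives ln K = nFE°/RT = (2)(96485)(2.11)/((8.314)(350)) = 139.92.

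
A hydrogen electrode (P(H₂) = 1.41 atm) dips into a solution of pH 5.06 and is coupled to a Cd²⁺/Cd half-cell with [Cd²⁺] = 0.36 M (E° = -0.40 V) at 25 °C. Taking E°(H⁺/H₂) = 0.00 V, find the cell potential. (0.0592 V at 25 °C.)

0.11 V

The hydrogen couple is the cathode, so E°_cell = 0.40 V; n = 2.
[H⁺] = 10^(−5.06) = 8.7 × 10^-6 M, and Q = [Cd²⁺]·P(H₂) / [H⁺]^2 = 6.69 × 10^9.
E = E° − (0.0592/2) log Q = 0.40 − (0.0592/2)(9.826) = 0.109 V.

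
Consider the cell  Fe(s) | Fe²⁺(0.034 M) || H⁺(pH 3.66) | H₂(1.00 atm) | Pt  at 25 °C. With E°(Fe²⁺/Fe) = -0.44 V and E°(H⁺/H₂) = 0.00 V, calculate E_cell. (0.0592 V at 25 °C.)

0.27 V

The hydrogen couple is the cathode, so E°_cell = 0.44 V; n = 2.
[H⁺] = 10^(−3.66) = 2.2 × 10^-4 M, and Q = [Fe²⁺]·P(H₂) / [H⁺]^2 = 7.1 × 10^5.
E = E° − (0.0592/2) log Q = 0.44 − (0.0592/2)(5.851) = 0.267 V.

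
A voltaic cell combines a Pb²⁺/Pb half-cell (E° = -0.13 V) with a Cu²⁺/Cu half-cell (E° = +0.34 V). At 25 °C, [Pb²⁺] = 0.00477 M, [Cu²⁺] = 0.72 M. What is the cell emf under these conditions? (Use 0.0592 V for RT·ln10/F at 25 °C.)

The Cu²⁺/Cu couple has the higher reduction potential and acts as the cathode, so E°_cell = +0.34 − (-0.13) = 0.47 V.
Balancing electrons gives n = 2; the reaction quotient is Q = [Pb²⁺]/[Cu²⁺] = 0.00662.
At 25 °C, E = E° − (0.0592/n) log Q = 0.47 − (0.0592/2)(-2.179) = 0.470 + 0.064 = 0.534 V.

0.534 V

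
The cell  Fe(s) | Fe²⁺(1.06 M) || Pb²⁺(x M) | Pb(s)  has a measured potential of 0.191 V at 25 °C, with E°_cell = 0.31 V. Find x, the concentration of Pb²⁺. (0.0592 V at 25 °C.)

From the Nernst equation, log Q = n(E° − E)/0.0592 = 2(0.31 − 0.191)/0.0592 = 4.020, so Q = 1.05 × 10^4.
With Q = [Fe²⁺]/[Pb²⁺] and the known concentrations, [Pb²⁺] in the denominator gives [Pb²⁺] = 1 × 10^-4 M.

1 × 10^-4 M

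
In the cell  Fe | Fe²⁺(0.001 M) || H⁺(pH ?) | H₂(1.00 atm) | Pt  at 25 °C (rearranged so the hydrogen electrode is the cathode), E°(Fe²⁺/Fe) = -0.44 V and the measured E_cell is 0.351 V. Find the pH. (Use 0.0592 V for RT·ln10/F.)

E°_cell = 0.44 V and n = 2.
log Q = n(E° − E)/0.0592 = 2×(0.44 − 0.351)/0.0592 = 3.007.
With Q = [Fe²⁺]·P(H₂) / [H⁺]^2, solving for [H⁺] gives log[H⁺] = -3.003, so pH = 3.00.

pH = 3.00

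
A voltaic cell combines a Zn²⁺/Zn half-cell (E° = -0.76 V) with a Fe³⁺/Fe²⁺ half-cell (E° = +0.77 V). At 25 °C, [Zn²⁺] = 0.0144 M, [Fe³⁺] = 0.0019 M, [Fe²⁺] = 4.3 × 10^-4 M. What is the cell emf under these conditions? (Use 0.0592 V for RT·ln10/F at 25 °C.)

1.62 V

The Fe³⁺/Fe²⁺ couple has the higher reduction potential and acts as the cathode, so E°_cell = +0.77 − (-0.76) = 1.53 V.
Balancing electrons gives n = 2; the reaction quotient is Q = [Zn²⁺]·[Fe²⁺]^2/[Fe³⁺]^2 = 7.38 × 10^-4.
At 25 °C, E = E° − (0.0592/n) log Q = 1.53 − (0.0592/2)(-3.132) = 1.530 + 0.093 = 1.623 V.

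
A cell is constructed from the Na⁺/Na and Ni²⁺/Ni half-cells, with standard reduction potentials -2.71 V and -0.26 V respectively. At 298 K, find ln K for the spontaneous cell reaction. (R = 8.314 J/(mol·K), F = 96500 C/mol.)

E°_cell = -0.26 − (-2.71) = 2.45 V, with n = 2 electrons transferred.
At equilibrium E = 0, so the Nernst equation gives ln K = nFE°/RT = (2)(96500)(2.45)/((8.314)(298)) = 190.85.

ln K = 190.9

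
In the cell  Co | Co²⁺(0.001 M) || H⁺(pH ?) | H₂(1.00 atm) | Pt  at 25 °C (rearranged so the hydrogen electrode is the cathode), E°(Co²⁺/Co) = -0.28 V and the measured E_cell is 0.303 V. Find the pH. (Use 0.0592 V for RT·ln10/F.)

E°_cell = 0.28 V and n = 2.
log Q = n(E° − E)/0.0592 = 2×(0.28 − 0.303)/0.0592 = -0.777.
With Q = [Co²⁺]·P(H₂) / [H⁺]^2, solving for [H⁺] gives log[H⁺] = -1.111, so pH = 1.11.

pH = 1.11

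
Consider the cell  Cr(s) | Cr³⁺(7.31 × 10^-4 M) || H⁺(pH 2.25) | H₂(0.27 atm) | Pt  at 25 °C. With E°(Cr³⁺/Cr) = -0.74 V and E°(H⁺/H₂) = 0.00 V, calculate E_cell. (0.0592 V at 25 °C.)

The hydrogen couple is the cathode, so E°_cell = 0.74 V; n = 6.
[H⁺] = 10^(−2.25) = 0.0056 M, and Q = [Cr³⁺]^2·P(H₂)^3 / [H⁺]^6 = 3.33 × 10^5.
E = E° − (0.0592/6) log Q = 0.74 − (0.0592/6)(5.522) = 0.686 V.

0.69 V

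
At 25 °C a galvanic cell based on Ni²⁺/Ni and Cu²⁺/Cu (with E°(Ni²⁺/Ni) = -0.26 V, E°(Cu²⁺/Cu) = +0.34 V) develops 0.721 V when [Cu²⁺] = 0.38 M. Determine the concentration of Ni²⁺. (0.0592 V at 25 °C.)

3.1 × 10^-5 M

From the Nernst equation, log Q = n(E° − E)/0.0592 = 2(0.60 − 0.721)/0.0592 = -4.088, so Q = 8.17 × 10^-5.
With Q = [Ni²⁺]/[Cu²⁺] and the known concentrations, [Ni²⁺] in the numerator gives [Ni²⁺] = 3.1 × 10^-5 M.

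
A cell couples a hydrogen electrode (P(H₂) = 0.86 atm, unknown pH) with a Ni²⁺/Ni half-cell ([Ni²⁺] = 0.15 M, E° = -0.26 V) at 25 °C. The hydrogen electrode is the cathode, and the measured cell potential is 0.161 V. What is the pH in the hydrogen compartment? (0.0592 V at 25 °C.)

pH = 2.12

E°_cell = 0.26 V and n = 2.
log Q = n(E° − E)/0.0592 = 2×(0.26 − 0.161)/0.0592 = 3.345.
With Q = [Ni²⁺]·P(H₂) / [H⁺]^2, solving for [H⁺] gives log[H⁺] = -2.117, so pH = 2.12.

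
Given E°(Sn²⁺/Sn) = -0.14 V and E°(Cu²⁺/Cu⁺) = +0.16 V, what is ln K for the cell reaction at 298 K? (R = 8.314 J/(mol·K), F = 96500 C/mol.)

ln K = 23.4

E°_cell = +0.16 − (-0.14) = 0.30 V, with n = 2 electrons transferred.
At equilibrium E = 0, so the Nernst equation gives ln K = nFE°/RT = (2)(96500)(0.30)/((8.314)(298)) = 23.37.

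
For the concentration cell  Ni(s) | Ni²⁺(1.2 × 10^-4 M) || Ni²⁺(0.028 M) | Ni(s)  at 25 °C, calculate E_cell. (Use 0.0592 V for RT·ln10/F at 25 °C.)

Both half-cells are Ni²⁺/Ni, so E°_cell = 0. The concentrated side is the cathode; the cell reaction moves Ni²⁺ from high to low concentration with n = 2.
Q = [Ni²⁺]_dilute/[Ni²⁺]_conc = 1.2 × 10^-4/0.028 = 0.00429.
E = 0 − (0.0592/2) log Q = −(0.0592/2)(-2.368) = 0.0701 V.

0.070 V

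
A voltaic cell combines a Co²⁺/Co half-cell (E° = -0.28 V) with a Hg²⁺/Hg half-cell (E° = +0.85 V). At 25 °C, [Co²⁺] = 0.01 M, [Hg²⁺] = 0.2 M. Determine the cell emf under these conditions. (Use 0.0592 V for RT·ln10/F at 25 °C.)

The Hg²⁺/Hg couple has the higher reduction potential and acts as the cathode, so E°_cell = +0.85 − (-0.28) = 1.13 V.
Balancing electrons gives n = 2; the reaction quotient is Q = [Co²⁺]/[Hg²⁺] = 0.0500.
At 25 °C, E = E° − (0.0592/n) log Q = 1.13 − (0.0592/2)(-1.301) = 1.130 + 0.039 = 1.169 V.

1.17 V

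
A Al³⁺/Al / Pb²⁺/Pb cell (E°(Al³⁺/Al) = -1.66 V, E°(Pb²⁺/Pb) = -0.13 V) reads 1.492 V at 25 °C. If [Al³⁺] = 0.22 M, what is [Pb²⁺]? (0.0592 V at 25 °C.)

0.019 M

From the Nernst equation, log Q = n(E° − E)/0.0592 = 6(1.53 − 1.492)/0.0592 = 3.851, so Q = 7100.
With Q = [Al³⁺]^2/[Pb²⁺]^3 and the known concentrations, [Pb²⁺]^3 in the denominator gives [Pb²⁺] = 0.019 M.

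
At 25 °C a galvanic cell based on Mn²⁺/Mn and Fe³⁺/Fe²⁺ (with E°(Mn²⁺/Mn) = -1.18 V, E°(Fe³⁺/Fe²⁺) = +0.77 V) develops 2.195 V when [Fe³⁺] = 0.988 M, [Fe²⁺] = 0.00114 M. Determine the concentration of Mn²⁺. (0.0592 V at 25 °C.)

From the Nernst equation, log Q = n(E° − E)/0.0592 = 2(1.95 − 2.195)/0.0592 = -8.277, so Q = 5.28 × 10^-9.
With Q = [Mn²⁺]·[Fe²⁺]^2/[Fe³⁺]^2 and the known concentrations, [Mn²⁺] in the numerator gives [Mn²⁺] = 0.004 M.

0.004 M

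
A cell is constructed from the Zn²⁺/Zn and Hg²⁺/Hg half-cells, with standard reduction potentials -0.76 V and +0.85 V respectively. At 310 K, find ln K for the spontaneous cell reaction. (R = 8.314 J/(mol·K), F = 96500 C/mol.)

E°_cell = +0.85 − (-0.76) = 1.61 V, with n = 2 electrons transferred.
At equilibrium E = 0, so the Nernst equation gives ln K = nFE°/RT = (2)(96500)(1.61)/((8.314)(310)) = 120.56.

ln K = 120.6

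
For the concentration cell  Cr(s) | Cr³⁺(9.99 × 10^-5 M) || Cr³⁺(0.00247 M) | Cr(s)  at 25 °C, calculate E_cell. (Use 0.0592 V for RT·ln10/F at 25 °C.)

0.027 V

Both half-cells are Cr³⁺/Cr, so E°_cell = 0. The concentrated side is the cathode; the cell reaction moves Cr³⁺ from high to low concentration with n = 3.
Q = [Cr³⁺]_dilute/[Cr³⁺]_conc = 9.99 × 10^-5/0.00247 = 0.0404.
E = 0 − (0.0592/3) log Q = −(0.0592/3)(-1.393) = 0.0275 V.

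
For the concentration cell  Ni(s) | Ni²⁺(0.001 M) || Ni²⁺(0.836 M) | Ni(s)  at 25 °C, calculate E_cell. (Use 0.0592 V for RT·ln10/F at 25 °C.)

Both half-cells are Ni²⁺/Ni, so E°_cell = 0. The concentrated side is the cathode; the cell reaction moves Ni²⁺ from high to low concentration with n = 2.
Q = [Ni²⁺]_dilute/[Ni²⁺]_conc = 0.001/0.836 = 0.00120.
E = 0 − (0.0592/2) log Q = −(0.0592/2)(-2.922) = 0.0865 V.

0.086 V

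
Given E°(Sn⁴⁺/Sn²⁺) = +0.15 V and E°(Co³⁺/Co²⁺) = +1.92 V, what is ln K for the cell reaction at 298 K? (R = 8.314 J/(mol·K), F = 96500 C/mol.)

E°_cell = +1.92 − (+0.15) = 1.77 V, with n = 2 electrons transferred.
At equilibrium E = 0, so the Nernst equation gives ln K = nFE°/RT = (2)(96500)(1.77)/((8.314)(298)) = 137.88.

ln K = 137.9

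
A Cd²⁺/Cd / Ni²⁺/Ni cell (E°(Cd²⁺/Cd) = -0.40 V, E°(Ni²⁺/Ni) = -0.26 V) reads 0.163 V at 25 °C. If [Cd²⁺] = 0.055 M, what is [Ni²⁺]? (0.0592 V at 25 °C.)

From the Nernst equation, log Q = n(E° − E)/0.0592 = 2(0.14 − 0.163)/0.0592 = -0.777, so Q = 0.167.
With Q = [Cd²⁺]/[Ni²⁺] and the known concentrations, [Ni²⁺] in the denominator gives [Ni²⁺] = 0.33 M.

0.33 M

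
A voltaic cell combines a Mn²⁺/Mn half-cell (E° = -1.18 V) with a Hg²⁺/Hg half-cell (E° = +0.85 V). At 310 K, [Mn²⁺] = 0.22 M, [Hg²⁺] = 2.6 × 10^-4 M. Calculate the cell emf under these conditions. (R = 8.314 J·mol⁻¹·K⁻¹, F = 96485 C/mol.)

The Hg²⁺/Hg couple has the higher reduction potential and acts as the cathode, so E°_cell = +0.85 − (-1.18) = 2.03 V.
Balancing electrons gives n = 2; the reaction quotient is Q = [Mn²⁺]/[Hg²⁺] = 846.
E = E° − (RT/nF) ln Q = 2.03 − (8.314×310)/(2×96485) × (6.741) = 2.030 − 0.090 = 1.940 V.

1.94 V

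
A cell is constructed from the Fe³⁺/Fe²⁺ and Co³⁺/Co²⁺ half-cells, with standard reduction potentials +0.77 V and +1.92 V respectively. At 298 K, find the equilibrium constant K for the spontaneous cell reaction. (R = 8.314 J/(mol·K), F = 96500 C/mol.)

2.8 × 10^19

E°_cell = +1.92 − (+0.77) = 1.15 V, with n = 1 electron transferred.
At equilibrium E = 0, so the Nernst equation gives ln K = nFE°/RT = (1)(96500)(1.15)/((8.314)(298)) = 44.79.
K = e^44.79 = 2.8 × 10^19.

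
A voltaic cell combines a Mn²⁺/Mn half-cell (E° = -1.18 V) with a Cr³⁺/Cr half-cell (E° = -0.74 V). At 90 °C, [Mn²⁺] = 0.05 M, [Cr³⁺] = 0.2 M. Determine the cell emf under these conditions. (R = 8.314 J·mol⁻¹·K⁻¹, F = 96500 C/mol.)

0.470 V

The Cr³⁺/Cr couple has the higher reduction potential and acts as the cathode, so E°_cell = -0.74 − (-1.18) = 0.44 V.
Balancing electrons gives n = 6; the reaction quotient is Q = [Mn²⁺]^3/[Cr³⁺]^2 = 0.00312.
E = E° − (RT/nF) ln Q = 0.44 − (8.314×363)/(6×96500) × (-5.768) = 0.440 + 0.030 = 0.470 V.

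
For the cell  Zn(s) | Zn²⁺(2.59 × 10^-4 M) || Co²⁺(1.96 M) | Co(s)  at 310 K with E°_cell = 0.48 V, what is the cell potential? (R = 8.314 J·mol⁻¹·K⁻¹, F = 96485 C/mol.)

0.599 V

Balancing electrons gives n = 2; the reaction quotient is Q = [Zn²⁺]/[Co²⁺] = 1.32 × 10^-4.
E = E° − (RT/nF) ln Q = 0.48 − (8.314×310)/(2×96485) × (-8.932) = 0.480 + 0.119 = 0.599 V.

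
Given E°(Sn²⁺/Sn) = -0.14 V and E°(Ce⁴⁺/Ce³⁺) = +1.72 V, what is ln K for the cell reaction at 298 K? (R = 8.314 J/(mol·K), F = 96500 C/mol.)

E°_cell = +1.72 − (-0.14) = 1.86 V, with n = 2 electrons transferred.
At equilibrium E = 0, so the Nernst equation gives ln K = nFE°/RT = (2)(96500)(1.86)/((8.314)(298)) = 144.89.

ln K = 144.9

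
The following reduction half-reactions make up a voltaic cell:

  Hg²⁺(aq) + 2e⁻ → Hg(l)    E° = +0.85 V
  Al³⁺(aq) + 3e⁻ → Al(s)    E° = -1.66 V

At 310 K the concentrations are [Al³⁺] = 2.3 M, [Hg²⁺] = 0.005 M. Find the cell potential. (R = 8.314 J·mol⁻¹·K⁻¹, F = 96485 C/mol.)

The Hg²⁺/Hg couple has the higher reduction potential and acts as the cathode, so E°_cell = +0.85 − (-1.66) = 2.51 V.
Balancing electrons gives n = 6; the reaction quotient is Q = [Al³⁺]^2/[Hg²⁺]^3 = 4.23 × 10^7.
E = E° − (RT/nF) ln Q = 2.51 − (8.314×310)/(6×96485) × (17.561) = 2.510 − 0.078 = 2.432 V.

2.43 V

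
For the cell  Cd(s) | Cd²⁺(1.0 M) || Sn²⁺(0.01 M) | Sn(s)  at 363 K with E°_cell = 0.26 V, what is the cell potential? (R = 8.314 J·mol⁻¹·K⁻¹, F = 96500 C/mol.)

Balancing electrons gives n = 2; the reaction quotient is Q = [Cd²⁺]/[Sn²⁺] = 100.
E = E° − (RT/nF) ln Q = 0.26 − (8.314×363)/(2×96500) × (4.605) = 0.260 − 0.072 = 0.188 V.

0.188 V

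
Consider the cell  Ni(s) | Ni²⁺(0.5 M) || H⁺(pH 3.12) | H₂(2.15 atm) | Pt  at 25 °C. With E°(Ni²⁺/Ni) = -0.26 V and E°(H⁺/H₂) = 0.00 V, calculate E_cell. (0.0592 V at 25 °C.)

0.074 V

The hydrogen couple is the cathode, so E°_cell = 0.26 V; n = 2.
[H⁺] = 10^(−3.12) = 7.6 × 10^-4 M, and Q = [Ni²⁺]·P(H₂) / [H⁺]^2 = 1.87 × 10^6.
E = E° − (0.0592/2) log Q = 0.26 − (0.0592/2)(6.271) = 0.074 V.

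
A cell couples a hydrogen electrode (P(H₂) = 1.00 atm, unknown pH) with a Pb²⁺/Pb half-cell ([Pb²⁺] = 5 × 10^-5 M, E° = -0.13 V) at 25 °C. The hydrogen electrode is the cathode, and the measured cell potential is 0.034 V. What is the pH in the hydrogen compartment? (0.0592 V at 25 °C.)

E°_cell = 0.13 V and n = 2.
log Q = n(E° − E)/0.0592 = 2×(0.13 − 0.034)/0.0592 = 3.243.
With Q = [Pb²⁺]·P(H₂) / [H⁺]^2, solving for [H⁺] gives log[H⁺] = -3.772, so pH = 3.77.

pH = 3.77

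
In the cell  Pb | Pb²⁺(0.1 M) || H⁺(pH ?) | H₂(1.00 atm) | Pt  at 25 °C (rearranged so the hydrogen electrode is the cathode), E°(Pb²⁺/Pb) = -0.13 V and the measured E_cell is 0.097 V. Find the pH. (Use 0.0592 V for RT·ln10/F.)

pH = 1.06

E°_cell = 0.13 V and n = 2.
log Q = n(E° − E)/0.0592 = 2×(0.13 − 0.097)/0.0592 = 1.115.
With Q = [Pb²⁺]·P(H₂) / [H⁺]^2, solving for [H⁺] gives log[H⁺] = -1.057, so pH = 1.06.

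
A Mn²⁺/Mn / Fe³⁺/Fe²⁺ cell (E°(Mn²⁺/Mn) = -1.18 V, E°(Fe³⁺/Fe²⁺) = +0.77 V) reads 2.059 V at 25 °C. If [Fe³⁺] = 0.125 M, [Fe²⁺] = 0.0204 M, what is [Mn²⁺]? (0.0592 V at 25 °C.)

From the Nernst equation, log Q = n(E° − E)/0.0592 = 2(1.95 − 2.059)/0.0592 = -3.682, so Q = 2.08 × 10^-4.
With Q = [Mn²⁺]·[Fe²⁺]^2/[Fe³⁺]^2 and the known concentrations, [Mn²⁺] in the numerator gives [Mn²⁺] = 0.0078 M.

0.0078 M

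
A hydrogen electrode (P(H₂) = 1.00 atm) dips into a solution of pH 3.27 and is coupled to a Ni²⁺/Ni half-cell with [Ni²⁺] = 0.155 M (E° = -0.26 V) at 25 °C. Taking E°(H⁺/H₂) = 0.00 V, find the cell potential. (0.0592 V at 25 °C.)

The hydrogen couple is the cathode, so E°_cell = 0.26 V; n = 2.
[H⁺] = 10^(−3.27) = 5.4 × 10^-4 M, and Q = [Ni²⁺]·P(H₂) / [H⁺]^2 = 5.37 × 10^5.
E = E° − (0.0592/2) log Q = 0.26 − (0.0592/2)(5.730) = 0.090 V.

0.090 V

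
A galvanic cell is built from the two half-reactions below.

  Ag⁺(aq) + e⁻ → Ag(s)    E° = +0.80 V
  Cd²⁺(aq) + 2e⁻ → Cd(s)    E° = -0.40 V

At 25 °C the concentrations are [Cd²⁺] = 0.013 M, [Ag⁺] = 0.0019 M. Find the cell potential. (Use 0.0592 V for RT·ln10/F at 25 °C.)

1.09 V

The Ag⁺/Ag couple has the higher reduction potential and acts as the cathode, so E°_cell = +0.80 − (-0.40) = 1.20 V.
Balancing electrons gives n = 2; the reaction quotient is Q = [Cd²⁺]/[Ag⁺]^2 = 3600.
At 25 °C, E = E° − (0.0592/n) log Q = 1.20 − (0.0592/2)(3.556) = 1.200 − 0.105 = 1.095 V.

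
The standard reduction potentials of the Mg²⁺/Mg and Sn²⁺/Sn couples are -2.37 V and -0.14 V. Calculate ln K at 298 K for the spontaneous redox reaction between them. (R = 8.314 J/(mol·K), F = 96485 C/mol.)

ln K = 173.7

E°_cell = -0.14 − (-2.37) = 2.23 V, with n = 2 electrons transferred.
At equilibrium E = 0, so the Nernst equation gives ln K = nFE°/RT = (2)(96485)(2.23)/((8.314)(298)) = 173.69.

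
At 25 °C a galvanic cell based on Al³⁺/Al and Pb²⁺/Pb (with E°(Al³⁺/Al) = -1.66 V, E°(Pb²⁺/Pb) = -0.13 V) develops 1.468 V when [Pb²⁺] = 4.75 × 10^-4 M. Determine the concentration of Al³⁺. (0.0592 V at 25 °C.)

0.014 M

From the Nernst equation, log Q = n(E° − E)/0.0592 = 6(1.53 − 1.468)/0.0592 = 6.284, so Q = 1.92 × 10^6.
With Q = [Al³⁺]^2/[Pb²⁺]^3 and the known concentrations, [Al³⁺]^2 in the numerator gives [Al³⁺] = 0.014 M.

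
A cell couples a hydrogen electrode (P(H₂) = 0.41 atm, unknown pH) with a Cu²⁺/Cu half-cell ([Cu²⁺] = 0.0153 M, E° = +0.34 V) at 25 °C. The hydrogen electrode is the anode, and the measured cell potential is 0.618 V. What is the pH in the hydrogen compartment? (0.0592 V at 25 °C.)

pH = 5.80

E°_cell = 0.34 V and n = 2.
log Q = n(E° − E)/0.0592 = 2×(0.34 − 0.618)/0.0592 = -9.392.
With Q = [H⁺]^2 / ([Cu²⁺]·P(H₂)), solving for [H⁺] gives log[H⁺] = -5.797, so pH = 5.80.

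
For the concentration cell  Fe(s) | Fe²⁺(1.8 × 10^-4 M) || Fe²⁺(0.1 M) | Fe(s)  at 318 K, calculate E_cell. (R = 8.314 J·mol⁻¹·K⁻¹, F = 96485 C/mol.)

Both half-cells are Fe²⁺/Fe, so E°_cell = 0. The concentrated side is the cathode; the cell reaction moves Fe²⁺ from high to low concentration with n = 2.
Q = [Fe²⁺]_dilute/[Fe²⁺]_conc = 1.8 × 10^-4/0.1 = 0.00180.
E = 0 − (RT/nF) ln Q = −((8.314×318)/(2×96485))(-6.320) = 0.0866 V.

0.087 V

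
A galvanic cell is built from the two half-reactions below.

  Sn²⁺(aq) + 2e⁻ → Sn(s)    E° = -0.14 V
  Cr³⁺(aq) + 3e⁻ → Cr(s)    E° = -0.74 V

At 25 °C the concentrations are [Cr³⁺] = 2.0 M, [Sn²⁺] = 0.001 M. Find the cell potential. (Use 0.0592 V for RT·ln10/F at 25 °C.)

The Sn²⁺/Sn couple has the higher reduction potential and acts as the cathode, so E°_cell = -0.14 − (-0.74) = 0.60 V.
Balancing electrons gives n = 6; the reaction quotient is Q = [Cr³⁺]^2/[Sn²⁺]^3 = 4 × 10^9.
At 25 °C, E = E° − (0.0592/n) log Q = 0.60 − (0.0592/6)(9.602) = 0.600 − 0.095 = 0.505 V.

0.505 V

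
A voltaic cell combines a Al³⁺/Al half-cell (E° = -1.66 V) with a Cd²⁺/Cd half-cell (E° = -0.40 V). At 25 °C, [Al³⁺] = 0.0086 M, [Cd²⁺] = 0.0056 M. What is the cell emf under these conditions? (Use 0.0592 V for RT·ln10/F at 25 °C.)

1.23 V

The Cd²⁺/Cd couple has the higher reduction potential and acts as the cathode, so E°_cell = -0.40 − (-1.66) = 1.26 V.
Balancing electrons gives n = 6; the reaction quotient is Q = [Al³⁺]^2/[Cd²⁺]^3 = 421.
At 25 °C, E = E° − (0.0592/n) log Q = 1.26 − (0.0592/6)(2.624) = 1.260 − 0.026 = 1.234 V.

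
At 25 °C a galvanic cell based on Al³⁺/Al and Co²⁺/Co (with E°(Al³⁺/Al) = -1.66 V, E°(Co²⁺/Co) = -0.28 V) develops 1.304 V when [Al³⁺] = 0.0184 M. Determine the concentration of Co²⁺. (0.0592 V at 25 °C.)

From the Nernst equation, log Q = n(E° − E)/0.0592 = 6(1.38 − 1.304)/0.0592 = 7.703, so Q = 5.04 × 10^7.
With Q = [Al³⁺]^2/[Co²⁺]^3 and the known concentrations, [Co²⁺]^3 in the denominator gives [Co²⁺] = 1.9 × 10^-4 M.

1.9 × 10^-4 M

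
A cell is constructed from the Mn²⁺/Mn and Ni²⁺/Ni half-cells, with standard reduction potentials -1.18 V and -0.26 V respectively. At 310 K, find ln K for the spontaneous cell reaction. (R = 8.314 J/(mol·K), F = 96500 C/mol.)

E°_cell = -0.26 − (-1.18) = 0.92 V, with n = 2 electrons transferred.
At equilibrium E = 0, so the Nernst equation gives ln K = nFE°/RT = (2)(96500)(0.92)/((8.314)(310)) = 68.89.

ln K = 68.9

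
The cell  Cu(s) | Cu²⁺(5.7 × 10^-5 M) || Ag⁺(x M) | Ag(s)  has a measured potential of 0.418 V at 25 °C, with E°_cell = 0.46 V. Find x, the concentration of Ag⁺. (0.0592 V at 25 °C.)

From the Nernst equation, log Q = n(E° − E)/0.0592 = 2(0.46 − 0.418)/0.0592 = 1.419, so Q = 26.2.
With Q = [Cu²⁺]/[Ag⁺]^2 and the known concentrations, [Ag⁺]^2 in the denominator gives [Ag⁺] = 0.0015 M.

0.0015 M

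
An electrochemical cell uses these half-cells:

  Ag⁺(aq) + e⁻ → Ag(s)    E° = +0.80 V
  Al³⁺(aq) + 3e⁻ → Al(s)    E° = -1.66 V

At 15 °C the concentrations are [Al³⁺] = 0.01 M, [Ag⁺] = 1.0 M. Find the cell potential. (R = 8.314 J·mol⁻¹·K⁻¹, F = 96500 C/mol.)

2.50 V

The Ag⁺/Ag couple has the higher reduction potential and acts as the cathode, so E°_cell = +0.80 − (-1.66) = 2.46 V.
Balancing electrons gives n = 3; the reaction quotient is Q = [Al³⁺]/[Ag⁺]^3 = 0.0100.
E = E° − (RT/nF) ln Q = 2.46 − (8.314×288)/(3×96500) × (-4.605) = 2.460 + 0.038 = 2.498 V.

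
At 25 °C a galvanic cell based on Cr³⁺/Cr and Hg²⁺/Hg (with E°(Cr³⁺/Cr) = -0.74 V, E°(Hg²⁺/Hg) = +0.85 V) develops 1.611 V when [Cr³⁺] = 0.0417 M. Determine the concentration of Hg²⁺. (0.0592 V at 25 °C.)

0.62 M

From the Nernst equation, log Q = n(E° − E)/0.0592 = 6(1.59 − 1.611)/0.0592 = -2.128, so Q = 0.00744.
With Q = [Cr³⁺]^2/[Hg²⁺]^3 and the known concentrations, [Hg²⁺]^3 in the denominator gives [Hg²⁺] = 0.62 M.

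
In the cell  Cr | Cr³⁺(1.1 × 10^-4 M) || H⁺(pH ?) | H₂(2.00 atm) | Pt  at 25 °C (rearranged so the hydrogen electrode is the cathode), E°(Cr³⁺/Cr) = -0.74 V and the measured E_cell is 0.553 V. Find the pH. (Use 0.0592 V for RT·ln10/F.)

E°_cell = 0.74 V and n = 6.
log Q = n(E° − E)/0.0592 = 6×(0.74 − 0.553)/0.0592 = 18.953.
With Q = [Cr³⁺]^2·P(H₂)^3 / [H⁺]^6, solving for [H⁺] gives log[H⁺] = -4.328, so pH = 4.33.

pH = 4.33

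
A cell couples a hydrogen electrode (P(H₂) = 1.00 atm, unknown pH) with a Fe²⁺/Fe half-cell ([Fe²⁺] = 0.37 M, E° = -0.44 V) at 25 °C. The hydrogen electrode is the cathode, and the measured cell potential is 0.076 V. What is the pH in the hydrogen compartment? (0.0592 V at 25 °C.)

pH = 6.36

E°_cell = 0.44 V and n = 2.
log Q = n(E° − E)/0.0592 = 2×(0.44 − 0.076)/0.0592 = 12.297.
With Q = [Fe²⁺]·P(H₂) / [H⁺]^2, solving for [H⁺] gives log[H⁺] = -6.365, so pH = 6.36.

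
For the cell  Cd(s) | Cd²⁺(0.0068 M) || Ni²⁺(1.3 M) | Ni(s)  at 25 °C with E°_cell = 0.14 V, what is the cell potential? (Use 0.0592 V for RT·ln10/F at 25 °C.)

Balancing electrons gives n = 2; the reaction quotient is Q = [Cd²⁺]/[Ni²⁺] = 0.00523.
At 25 °C, E = E° − (0.0592/n) log Q = 0.14 − (0.0592/2)(-2.281) = 0.140 + 0.068 = 0.208 V.

0.208 V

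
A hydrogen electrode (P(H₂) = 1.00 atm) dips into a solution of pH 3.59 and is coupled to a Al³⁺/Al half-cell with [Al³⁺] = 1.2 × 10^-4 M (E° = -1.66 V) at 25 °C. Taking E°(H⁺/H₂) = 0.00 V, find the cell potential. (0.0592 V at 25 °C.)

The hydrogen couple is the cathode, so E°_cell = 1.66 V; n = 6.
[H⁺] = 10^(−3.59) = 2.6 × 10^-4 M, and Q = [Al³⁺]^2·P(H₂)^3 / [H⁺]^6 = 4.99 × 10^13.
E = E° − (0.0592/6) log Q = 1.66 − (0.0592/6)(13.698) = 1.525 V.

1.52 V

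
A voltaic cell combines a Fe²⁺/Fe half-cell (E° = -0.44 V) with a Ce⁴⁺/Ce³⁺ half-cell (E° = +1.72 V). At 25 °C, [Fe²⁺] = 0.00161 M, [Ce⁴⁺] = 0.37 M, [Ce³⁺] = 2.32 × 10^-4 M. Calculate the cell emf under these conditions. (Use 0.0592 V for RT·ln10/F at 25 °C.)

The Ce⁴⁺/Ce³⁺ couple has the higher reduction potential and acts as the cathode, so E°_cell = +1.72 − (-0.44) = 2.16 V.
Balancing electrons gives n = 2; the reaction quotient is Q = [Fe²⁺]·[Ce³⁺]^2/[Ce⁴⁺]^2 = 6.33 × 10^-10.
At 25 °C, E = E° − (0.0592/n) log Q = 2.16 − (0.0592/2)(-9.199) = 2.160 + 0.272 = 2.432 V.

2.43 V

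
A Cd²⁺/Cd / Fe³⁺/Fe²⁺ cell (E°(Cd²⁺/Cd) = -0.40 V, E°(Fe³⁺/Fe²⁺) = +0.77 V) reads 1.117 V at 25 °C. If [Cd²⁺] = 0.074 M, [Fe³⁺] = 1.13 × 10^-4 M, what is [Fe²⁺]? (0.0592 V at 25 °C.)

0.0033 M

From the Nernst equation, log Q = n(E° − E)/0.0592 = 2(1.17 − 1.117)/0.0592 = 1.791, so Q = 61.7.
With Q = [Cd²⁺]·[Fe²⁺]^2/[Fe³⁺]^2 and the known concentrations, [Fe²⁺]^2 in the numerator gives [Fe²⁺] = 0.0033 M.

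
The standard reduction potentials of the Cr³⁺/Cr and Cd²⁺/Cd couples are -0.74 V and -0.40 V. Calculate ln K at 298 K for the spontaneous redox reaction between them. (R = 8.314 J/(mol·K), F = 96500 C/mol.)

E°_cell = -0.40 − (-0.74) = 0.34 V, with n = 6 electrons transferred.
At equilibrium E = 0, so the Nernst equation gives ln K = nFE°/RT = (6)(96500)(0.34)/((8.314)(298)) = 79.46.

ln K = 79.5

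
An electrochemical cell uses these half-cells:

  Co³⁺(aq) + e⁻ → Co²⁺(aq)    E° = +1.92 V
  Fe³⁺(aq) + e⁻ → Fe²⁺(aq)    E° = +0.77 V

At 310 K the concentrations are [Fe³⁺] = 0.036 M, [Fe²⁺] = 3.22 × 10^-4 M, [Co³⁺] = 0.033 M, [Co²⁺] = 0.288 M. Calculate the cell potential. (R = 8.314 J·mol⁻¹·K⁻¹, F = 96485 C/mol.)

The Co³⁺/Co²⁺ couple has the higher reduction potential and acts as the cathode, so E°_cell = +1.92 − (+0.77) = 1.15 V.
Balancing electrons gives n = 1; the reaction quotient is Q = [Fe³⁺]·[Co²⁺]/([Fe²⁺]·[Co³⁺]) = 976.
E = E° − (RT/nF) ln Q = 1.15 − (8.314×310)/(1×96485) × (6.883) = 1.150 − 0.184 = 0.966 V.

0.966 V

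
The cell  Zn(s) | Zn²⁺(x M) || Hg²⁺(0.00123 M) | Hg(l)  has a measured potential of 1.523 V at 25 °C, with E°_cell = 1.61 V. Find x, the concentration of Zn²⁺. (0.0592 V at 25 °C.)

1.1 M

From the Nernst equation, log Q = n(E° − E)/0.0592 = 2(1.61 − 1.523)/0.0592 = 2.939, so Q = 869.
With Q = [Zn²⁺]/[Hg²⁺] and the known concentrations, [Zn²⁺] in the numerator gives [Zn²⁺] = 1.1 M.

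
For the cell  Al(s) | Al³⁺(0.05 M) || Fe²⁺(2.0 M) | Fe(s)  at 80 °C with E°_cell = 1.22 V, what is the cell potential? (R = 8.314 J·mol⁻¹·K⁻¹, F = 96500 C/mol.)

1.26 V

Balancing electrons gives n = 6; the reaction quotient is Q = [Al³⁺]^2/[Fe²⁺]^3 = 3.13 × 10^-4.
E = E° − (RT/nF) ln Q = 1.22 − (8.314×353)/(6×96500) × (-8.071) = 1.220 + 0.041 = 1.261 V.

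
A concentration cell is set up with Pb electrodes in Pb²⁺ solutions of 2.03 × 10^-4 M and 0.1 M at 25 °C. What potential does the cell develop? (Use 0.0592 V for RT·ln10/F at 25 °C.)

0.080 V

Both half-cells are Pb²⁺/Pb, so E°_cell = 0. The concentrated side is the cathode; the cell reaction moves Pb²⁺ from high to low concentration with n = 2.
Q = [Pb²⁺]_dilute/[Pb²⁺]_conc = 2.03 × 10^-4/0.1 = 0.00203.
E = 0 − (0.0592/2) log Q = −(0.0592/2)(-2.693) = 0.0797 V.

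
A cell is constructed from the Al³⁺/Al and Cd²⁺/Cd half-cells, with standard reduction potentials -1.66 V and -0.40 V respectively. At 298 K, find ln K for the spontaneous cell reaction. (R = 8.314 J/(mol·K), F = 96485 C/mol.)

ln K = 294.4

E°_cell = -0.40 − (-1.66) = 1.26 V, with n = 6 electrons transferred.
At equilibrium E = 0, so the Nernst equation gives ln K = nFE°/RT = (6)(96485)(1.26)/((8.314)(298)) = 294.41.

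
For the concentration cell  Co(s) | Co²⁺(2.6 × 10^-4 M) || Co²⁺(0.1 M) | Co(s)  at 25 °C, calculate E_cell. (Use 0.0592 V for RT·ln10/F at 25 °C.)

Both half-cells are Co²⁺/Co, so E°_cell = 0. The concentrated side is the cathode; the cell reaction moves Co²⁺ from high to low concentration with n = 2.
Q = [Co²⁺]_dilute/[Co²⁺]_conc = 2.6 × 10^-4/0.1 = 0.00260.
E = 0 − (0.0592/2) log Q = −(0.0592/2)(-2.585) = 0.0765 V.

0.077 V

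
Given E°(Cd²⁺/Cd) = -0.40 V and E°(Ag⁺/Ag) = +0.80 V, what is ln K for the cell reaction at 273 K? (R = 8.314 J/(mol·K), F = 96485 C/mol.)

ln K = 102.0

E°_cell = +0.80 − (-0.40) = 1.20 V, with n = 2 electrons transferred.
At equilibrium E = 0, so the Nernst equation gives ln K = nFE°/RT = (2)(96485)(1.20)/((8.314)(273)) = 102.02.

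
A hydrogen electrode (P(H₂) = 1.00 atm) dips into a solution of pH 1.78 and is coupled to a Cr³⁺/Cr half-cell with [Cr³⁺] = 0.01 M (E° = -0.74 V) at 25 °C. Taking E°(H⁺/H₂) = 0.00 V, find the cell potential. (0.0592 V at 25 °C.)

The hydrogen couple is the cathode, so E°_cell = 0.74 V; n = 6.
[H⁺] = 10^(−1.78) = 0.017 M, and Q = [Cr³⁺]^2·P(H₂)^3 / [H⁺]^6 = 4.79 × 10^6.
E = E° − (0.0592/6) log Q = 0.74 − (0.0592/6)(6.680) = 0.674 V.

0.67 V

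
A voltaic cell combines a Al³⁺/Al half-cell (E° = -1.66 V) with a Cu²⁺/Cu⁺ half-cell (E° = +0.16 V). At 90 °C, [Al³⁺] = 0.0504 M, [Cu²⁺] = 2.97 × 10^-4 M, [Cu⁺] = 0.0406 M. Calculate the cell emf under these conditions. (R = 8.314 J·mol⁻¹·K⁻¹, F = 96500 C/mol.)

1.70 V

The Cu²⁺/Cu⁺ couple has the higher reduction potential and acts as the cathode, so E°_cell = +0.16 − (-1.66) = 1.82 V.
Balancing electrons gives n = 3; the reaction quotient is Q = [Al³⁺]·[Cu⁺]^3/[Cu²⁺]^3 = 1.29 × 10^5.
E = E° − (RT/nF) ln Q = 1.82 − (8.314×363)/(3×96500) × (11.766) = 1.820 − 0.123 = 1.697 V.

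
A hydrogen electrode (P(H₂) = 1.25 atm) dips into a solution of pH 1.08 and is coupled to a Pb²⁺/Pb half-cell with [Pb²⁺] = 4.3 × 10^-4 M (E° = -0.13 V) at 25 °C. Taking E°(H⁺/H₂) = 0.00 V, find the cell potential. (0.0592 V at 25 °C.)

The hydrogen couple is the cathode, so E°_cell = 0.13 V; n = 2.
[H⁺] = 10^(−1.08) = 0.083 M, and Q = [Pb²⁺]·P(H₂) / [H⁺]^2 = 0.0777.
E = E° − (0.0592/2) log Q = 0.13 − (0.0592/2)(-1.110) = 0.163 V.

0.16 V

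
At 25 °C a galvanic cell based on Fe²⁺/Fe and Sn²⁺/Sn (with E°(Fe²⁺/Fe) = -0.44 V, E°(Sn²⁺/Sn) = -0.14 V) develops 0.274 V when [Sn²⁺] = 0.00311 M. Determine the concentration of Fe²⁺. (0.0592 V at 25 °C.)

From the Nernst equation, log Q = n(E° − E)/0.0592 = 2(0.30 − 0.274)/0.0592 = 0.878, so Q = 7.56.
With Q = [Fe²⁺]/[Sn²⁺] and the known concentrations, [Fe²⁺] in the numerator gives [Fe²⁺] = 0.024 M.

0.024 M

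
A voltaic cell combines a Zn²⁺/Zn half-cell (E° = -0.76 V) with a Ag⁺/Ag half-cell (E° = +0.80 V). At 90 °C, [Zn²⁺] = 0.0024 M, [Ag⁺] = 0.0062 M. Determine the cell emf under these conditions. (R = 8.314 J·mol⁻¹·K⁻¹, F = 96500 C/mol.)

The Ag⁺/Ag couple has the higher reduction potential and acts as the cathode, so E°_cell = +0.80 − (-0.76) = 1.56 V.
Balancing electrons gives n = 2; the reaction quotient is Q = [Zn²⁺]/[Ag⁺]^2 = 62.4.
E = E° − (RT/nF) ln Q = 1.56 − (8.314×363)/(2×96500) × (4.134) = 1.560 − 0.065 = 1.495 V.

1.50 V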